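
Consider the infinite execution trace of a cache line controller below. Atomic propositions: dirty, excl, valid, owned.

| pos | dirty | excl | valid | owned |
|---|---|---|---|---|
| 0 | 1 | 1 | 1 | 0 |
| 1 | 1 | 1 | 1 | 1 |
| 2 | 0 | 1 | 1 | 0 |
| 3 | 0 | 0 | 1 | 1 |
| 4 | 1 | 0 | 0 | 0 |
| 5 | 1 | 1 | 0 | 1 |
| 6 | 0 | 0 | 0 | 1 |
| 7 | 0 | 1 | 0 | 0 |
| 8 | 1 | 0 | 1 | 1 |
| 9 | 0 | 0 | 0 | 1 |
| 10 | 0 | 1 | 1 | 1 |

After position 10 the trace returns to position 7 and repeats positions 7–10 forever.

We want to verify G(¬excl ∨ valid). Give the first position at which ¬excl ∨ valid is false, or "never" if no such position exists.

Check ¬excl ∨ valid at each position in order: 0 ✓, 1 ✓, 2 ✓, 3 ✓, 4 ✓.
At position 5 the labels are {dirty, excl, owned}, so ¬excl ∨ valid is false there. This is the first violation.

5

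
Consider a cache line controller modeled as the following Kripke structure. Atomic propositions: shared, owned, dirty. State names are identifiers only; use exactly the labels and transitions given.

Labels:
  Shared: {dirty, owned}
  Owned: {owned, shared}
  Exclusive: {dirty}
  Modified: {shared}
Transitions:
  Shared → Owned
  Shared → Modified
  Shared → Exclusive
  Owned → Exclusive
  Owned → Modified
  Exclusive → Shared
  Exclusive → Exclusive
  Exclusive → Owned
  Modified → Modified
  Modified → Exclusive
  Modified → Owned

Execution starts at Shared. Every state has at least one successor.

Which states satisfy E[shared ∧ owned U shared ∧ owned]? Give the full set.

{Owned}

States satisfying shared ∧ owned: {Owned}.
States satisfying E[shared ∧ owned U shared ∧ owned]: {Owned}.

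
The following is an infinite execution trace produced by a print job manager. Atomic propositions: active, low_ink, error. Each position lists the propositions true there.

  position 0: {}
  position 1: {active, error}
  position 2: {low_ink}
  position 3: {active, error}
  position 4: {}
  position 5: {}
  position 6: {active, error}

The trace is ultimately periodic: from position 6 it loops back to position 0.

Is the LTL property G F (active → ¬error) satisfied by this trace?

Holds

F (active → ¬error) holds at every position 0..6, and those are all positions ever visited, so G F (active → ¬error) holds.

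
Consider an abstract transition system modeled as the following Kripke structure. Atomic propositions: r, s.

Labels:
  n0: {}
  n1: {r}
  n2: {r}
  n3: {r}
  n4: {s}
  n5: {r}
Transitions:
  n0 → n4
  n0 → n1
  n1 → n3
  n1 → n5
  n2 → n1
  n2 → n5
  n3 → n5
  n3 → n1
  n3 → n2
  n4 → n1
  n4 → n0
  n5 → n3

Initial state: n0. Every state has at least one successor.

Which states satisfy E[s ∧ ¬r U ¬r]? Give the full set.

{n0, n4}

States satisfying s ∧ ¬r: {n4}.
States satisfying ¬r: {n0, n4}.
States satisfying E[s ∧ ¬r U ¬r]: {n0, n4}.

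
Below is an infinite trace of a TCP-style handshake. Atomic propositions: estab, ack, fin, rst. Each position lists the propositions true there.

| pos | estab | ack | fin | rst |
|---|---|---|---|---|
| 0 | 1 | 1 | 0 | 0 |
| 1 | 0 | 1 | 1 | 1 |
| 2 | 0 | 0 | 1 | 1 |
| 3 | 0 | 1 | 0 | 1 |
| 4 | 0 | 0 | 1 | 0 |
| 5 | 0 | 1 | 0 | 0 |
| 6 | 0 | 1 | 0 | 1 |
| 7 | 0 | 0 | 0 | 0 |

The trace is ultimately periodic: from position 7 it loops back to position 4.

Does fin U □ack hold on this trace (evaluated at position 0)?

Violated

Walking from position 0: at position 0, □ack has not yet held and fin fails, so fin U □ack is false.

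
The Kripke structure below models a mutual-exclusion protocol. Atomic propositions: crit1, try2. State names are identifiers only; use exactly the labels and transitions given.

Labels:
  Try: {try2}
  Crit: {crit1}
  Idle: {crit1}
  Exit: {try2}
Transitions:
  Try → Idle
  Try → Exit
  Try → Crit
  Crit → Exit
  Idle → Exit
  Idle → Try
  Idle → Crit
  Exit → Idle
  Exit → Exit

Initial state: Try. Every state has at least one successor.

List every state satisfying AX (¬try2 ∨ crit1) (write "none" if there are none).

States satisfying ¬try2 ∨ crit1: {Crit, Idle}.
States satisfying AX (¬try2 ∨ crit1): ∅.

none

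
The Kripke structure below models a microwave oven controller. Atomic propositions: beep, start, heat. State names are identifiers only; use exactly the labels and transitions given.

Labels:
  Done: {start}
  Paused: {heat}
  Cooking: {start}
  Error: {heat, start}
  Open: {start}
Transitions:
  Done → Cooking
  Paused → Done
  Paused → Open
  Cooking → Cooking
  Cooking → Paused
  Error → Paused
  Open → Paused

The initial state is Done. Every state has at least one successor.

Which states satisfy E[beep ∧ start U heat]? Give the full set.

States satisfying beep ∧ start: ∅.
States satisfying heat: {Paused, Error}.
States satisfying E[beep ∧ start U heat]: {Paused, Error}.

{Paused, Error}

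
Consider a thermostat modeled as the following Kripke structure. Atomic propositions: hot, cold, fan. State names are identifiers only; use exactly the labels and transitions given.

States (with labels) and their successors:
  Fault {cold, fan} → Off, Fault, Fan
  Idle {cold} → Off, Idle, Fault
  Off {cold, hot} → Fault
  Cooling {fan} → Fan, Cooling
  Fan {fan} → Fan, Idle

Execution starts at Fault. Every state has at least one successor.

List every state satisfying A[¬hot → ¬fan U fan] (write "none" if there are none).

{Fault, Off, Cooling, Fan}

States satisfying ¬hot → ¬fan: {Idle, Off}.
States satisfying fan: {Fault, Cooling, Fan}.
States satisfying A[¬hot → ¬fan U fan]: {Fault, Off, Cooling, Fan}.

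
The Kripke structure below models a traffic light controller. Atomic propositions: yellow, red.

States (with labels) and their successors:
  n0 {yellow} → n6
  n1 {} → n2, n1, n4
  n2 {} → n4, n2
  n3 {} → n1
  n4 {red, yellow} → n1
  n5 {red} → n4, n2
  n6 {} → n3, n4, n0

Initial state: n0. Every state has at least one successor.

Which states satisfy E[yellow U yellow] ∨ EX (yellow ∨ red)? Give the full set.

States satisfying yellow: {n0, n4}.
States satisfying E[yellow U yellow]: {n0, n4}.
States satisfying yellow ∨ red: {n0, n4, n5}.
States satisfying EX (yellow ∨ red): {n1, n2, n5, n6}.
States satisfying E[yellow U yellow] ∨ EX (yellow ∨ red): {n0, n1, n2, n4, n5, n6}.

{n0, n1, n2, n4, n5, n6}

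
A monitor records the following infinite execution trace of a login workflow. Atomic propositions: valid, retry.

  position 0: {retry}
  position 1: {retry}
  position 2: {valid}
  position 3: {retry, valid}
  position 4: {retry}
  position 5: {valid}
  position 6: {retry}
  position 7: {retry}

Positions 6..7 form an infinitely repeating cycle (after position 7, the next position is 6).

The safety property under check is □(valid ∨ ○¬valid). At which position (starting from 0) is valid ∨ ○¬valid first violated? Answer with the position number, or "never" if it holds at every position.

Check valid ∨ ○¬valid at each position in order: 0 ✓.
At position 1 the labels are {retry} and the next position 2 has {valid}, so valid ∨ ○¬valid is false there. This is the first violation.

1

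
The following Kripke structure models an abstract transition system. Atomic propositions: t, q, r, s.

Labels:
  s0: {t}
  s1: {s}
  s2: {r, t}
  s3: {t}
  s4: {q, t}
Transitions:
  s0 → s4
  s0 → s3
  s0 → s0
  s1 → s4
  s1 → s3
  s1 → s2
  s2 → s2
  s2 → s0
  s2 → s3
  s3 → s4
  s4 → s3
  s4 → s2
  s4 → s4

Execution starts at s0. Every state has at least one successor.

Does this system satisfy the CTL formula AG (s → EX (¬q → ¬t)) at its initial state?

Satisfied

States satisfying s → EX (¬q → ¬t): {s0, s1, s2, s3, s4}.
States satisfying AG (s → EX (¬q → ¬t)): {s0, s1, s2, s3, s4}.
Every state reachable from s0 satisfies s → EX (¬q → ¬t).
s0 ∈ Sat(AG (s → EX (¬q → ¬t))).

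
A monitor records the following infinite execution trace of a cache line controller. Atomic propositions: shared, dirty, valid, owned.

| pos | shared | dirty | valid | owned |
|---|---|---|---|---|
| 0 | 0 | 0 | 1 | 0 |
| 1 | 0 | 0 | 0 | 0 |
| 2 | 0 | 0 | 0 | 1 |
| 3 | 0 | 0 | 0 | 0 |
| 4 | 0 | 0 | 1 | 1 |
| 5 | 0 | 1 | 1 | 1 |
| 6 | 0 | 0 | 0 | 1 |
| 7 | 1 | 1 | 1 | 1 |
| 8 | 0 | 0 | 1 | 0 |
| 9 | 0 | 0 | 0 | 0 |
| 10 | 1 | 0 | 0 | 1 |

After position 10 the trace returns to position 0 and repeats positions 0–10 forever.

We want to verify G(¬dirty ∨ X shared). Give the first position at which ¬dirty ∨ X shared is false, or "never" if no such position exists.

Check ¬dirty ∨ X shared at each position in order: 0 ✓, 1 ✓, 2 ✓, 3 ✓, 4 ✓.
At position 5 the labels are {dirty, owned, valid} and the next position 6 has {owned}, so ¬dirty ∨ X shared is false there. This is the first violation.

5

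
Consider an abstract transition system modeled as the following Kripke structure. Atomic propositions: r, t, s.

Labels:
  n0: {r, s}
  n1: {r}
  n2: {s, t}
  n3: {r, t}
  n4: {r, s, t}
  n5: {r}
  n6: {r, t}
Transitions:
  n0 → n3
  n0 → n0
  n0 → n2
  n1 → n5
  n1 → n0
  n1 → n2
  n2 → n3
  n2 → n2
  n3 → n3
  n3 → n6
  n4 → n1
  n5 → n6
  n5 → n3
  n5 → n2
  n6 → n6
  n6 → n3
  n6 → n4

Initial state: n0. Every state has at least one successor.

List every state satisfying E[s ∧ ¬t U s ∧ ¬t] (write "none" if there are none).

States satisfying s ∧ ¬t: {n0}.
States satisfying E[s ∧ ¬t U s ∧ ¬t]: {n0}.

{n0}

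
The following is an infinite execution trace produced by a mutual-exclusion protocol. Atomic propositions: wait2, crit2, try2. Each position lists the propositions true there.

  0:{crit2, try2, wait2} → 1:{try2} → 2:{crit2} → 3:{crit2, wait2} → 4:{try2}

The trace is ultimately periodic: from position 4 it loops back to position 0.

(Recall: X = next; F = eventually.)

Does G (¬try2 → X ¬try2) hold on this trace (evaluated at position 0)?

¬try2 → X ¬try2 must hold at every position from 0 onward. It fails at position 3, so G (¬try2 → X ¬try2) is false.
Positions where ¬try2 holds: 2, 3.
Check X ¬try2 at each: 2→ok, 3→fails.

No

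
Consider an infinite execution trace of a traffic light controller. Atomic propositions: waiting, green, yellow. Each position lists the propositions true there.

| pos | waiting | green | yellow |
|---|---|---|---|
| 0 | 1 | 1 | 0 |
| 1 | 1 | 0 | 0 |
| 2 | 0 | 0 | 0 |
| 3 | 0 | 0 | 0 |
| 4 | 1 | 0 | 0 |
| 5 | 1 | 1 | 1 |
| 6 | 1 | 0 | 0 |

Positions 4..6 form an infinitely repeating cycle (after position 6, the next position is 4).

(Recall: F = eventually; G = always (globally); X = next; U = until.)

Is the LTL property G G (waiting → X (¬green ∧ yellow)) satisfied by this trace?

No

G (waiting → X (¬green ∧ yellow)) must hold at every position from 0 onward. It fails at position 0, so G G (waiting → X (¬green ∧ yellow)) is false.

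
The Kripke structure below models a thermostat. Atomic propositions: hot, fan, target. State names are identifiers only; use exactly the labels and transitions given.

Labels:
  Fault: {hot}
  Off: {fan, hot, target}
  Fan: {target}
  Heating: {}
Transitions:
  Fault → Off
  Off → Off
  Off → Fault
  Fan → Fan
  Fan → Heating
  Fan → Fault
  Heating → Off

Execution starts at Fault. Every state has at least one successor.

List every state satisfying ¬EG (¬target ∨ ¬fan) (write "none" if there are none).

States satisfying ¬target ∨ ¬fan: {Fault, Fan, Heating}.
States satisfying EG (¬target ∨ ¬fan): {Fan}.
States satisfying ¬EG (¬target ∨ ¬fan): {Fault, Off, Heating}.

{Fault, Off, Heating}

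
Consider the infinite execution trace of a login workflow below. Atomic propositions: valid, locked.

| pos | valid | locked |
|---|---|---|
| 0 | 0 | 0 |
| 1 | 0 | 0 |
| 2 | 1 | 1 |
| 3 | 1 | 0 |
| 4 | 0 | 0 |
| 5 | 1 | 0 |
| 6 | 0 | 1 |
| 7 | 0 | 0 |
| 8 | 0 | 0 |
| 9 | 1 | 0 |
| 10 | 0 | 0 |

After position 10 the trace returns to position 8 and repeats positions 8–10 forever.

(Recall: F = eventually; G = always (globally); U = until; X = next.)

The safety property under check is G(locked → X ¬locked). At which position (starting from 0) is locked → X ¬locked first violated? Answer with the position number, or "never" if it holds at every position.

locked → X ¬locked holds at every position 0..10, and those are all the positions the trace ever visits, so the invariant G(locked → X ¬locked) is never violated.

never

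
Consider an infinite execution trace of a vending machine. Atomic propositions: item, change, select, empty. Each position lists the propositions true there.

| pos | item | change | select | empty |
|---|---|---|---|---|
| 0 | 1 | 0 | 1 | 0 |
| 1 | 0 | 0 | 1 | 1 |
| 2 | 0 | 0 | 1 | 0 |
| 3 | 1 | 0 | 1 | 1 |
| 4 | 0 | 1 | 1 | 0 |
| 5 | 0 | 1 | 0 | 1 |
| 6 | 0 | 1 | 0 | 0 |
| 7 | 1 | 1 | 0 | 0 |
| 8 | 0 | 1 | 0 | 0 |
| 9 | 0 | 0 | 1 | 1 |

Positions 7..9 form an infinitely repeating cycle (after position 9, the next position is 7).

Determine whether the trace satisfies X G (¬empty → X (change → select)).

Does not hold

The position after 0 is 1; G (¬empty → X (change → select)) is false there.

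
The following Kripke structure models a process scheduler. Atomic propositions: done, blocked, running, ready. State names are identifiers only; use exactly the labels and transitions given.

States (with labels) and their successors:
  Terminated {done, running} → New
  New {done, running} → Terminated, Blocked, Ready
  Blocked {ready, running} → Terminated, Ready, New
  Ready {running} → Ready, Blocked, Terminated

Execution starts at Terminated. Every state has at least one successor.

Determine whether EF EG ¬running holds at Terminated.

States satisfying EG ¬running: ∅.
States satisfying EF EG ¬running: ∅.
No suitable path/successor from Terminated witnesses the formula.
Terminated ∉ Sat(EF EG ¬running).

No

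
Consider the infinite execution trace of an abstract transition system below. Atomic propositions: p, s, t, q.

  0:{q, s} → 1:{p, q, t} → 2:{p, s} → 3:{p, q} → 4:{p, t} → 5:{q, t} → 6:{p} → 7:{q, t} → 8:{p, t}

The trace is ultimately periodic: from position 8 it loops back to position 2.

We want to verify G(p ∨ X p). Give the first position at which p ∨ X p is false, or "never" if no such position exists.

never

p ∨ X p holds at every position 0..8, and those are all the positions the trace ever visits, so the invariant G(p ∨ X p) is never violated.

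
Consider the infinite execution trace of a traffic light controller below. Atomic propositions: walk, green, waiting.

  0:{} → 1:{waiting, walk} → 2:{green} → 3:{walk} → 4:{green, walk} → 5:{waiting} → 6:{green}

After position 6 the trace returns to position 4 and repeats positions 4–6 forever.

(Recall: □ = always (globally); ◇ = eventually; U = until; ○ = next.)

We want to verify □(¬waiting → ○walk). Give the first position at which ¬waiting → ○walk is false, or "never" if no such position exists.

4

Check ¬waiting → ○walk at each position in order: 0 ✓, 1 ✓, 2 ✓, 3 ✓.
At position 4 the labels are {green, walk} and the next position 5 has {waiting}, so ¬waiting → ○walk is false there. This is the first violation.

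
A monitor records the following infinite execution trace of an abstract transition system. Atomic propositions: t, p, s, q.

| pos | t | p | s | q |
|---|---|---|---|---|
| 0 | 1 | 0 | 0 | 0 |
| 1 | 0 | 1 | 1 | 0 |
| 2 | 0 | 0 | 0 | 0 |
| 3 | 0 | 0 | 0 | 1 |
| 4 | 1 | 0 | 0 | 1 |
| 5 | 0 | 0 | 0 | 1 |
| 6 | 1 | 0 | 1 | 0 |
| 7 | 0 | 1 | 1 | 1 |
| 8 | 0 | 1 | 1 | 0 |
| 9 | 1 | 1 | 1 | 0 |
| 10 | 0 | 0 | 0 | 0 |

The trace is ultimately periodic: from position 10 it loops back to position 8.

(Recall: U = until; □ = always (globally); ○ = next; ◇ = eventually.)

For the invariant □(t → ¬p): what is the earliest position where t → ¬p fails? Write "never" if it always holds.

Check t → ¬p at each position in order: 0 ✓, 1 ✓, 2 ✓, 3 ✓, 4 ✓, 5 ✓, 6 ✓, 7 ✓, 8 ✓.
At position 9 the labels are {p, s, t}, so t → ¬p is false there. This is the first violation.

9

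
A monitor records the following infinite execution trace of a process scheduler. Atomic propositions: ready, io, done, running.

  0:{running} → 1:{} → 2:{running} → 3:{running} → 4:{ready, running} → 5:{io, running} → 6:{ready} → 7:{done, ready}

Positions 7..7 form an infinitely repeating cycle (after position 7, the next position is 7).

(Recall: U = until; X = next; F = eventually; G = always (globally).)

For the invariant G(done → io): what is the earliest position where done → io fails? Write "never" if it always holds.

Check done → io at each position in order: 0 ✓, 1 ✓, 2 ✓, 3 ✓, 4 ✓, 5 ✓, 6 ✓.
At position 7 the labels are {done, ready}, so done → io is false there. This is the first violation.

7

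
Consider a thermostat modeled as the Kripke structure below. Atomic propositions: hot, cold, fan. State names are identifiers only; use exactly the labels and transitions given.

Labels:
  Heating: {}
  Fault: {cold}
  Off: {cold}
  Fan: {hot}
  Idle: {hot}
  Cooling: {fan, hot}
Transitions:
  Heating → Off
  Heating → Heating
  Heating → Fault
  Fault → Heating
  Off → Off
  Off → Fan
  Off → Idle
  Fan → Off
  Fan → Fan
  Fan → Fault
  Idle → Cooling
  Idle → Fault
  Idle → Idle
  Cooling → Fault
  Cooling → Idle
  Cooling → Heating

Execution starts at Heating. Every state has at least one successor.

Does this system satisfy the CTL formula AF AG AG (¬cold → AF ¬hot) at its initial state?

Does not hold

States satisfying AG AG (¬cold → AF ¬hot): ∅.
States satisfying AF AG AG (¬cold → AF ¬hot): ∅.
There is a path from Heating along which AG AG (¬cold → AF ¬hot) never holds.
Heating ∉ Sat(AF AG AG (¬cold → AF ¬hot)).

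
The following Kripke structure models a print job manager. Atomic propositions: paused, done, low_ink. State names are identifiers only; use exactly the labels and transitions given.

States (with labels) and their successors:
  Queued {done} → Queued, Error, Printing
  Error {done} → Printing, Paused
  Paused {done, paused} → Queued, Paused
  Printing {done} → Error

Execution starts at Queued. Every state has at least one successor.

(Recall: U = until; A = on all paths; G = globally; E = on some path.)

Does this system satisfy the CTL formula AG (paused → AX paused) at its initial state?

States satisfying paused → AX paused: {Queued, Error, Printing}.
States satisfying AG (paused → AX paused): ∅.
Paused is reachable from Queued and violates paused → AX paused, so AG fails at Queued.
Queued ∉ Sat(AG (paused → AX paused)).

No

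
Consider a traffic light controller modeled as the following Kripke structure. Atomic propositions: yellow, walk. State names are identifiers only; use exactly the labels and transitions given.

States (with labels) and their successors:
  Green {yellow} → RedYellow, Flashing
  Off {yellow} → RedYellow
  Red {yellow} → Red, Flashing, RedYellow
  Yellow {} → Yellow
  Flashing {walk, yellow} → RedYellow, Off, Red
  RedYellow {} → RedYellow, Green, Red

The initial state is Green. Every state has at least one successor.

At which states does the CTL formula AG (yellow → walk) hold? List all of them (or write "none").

States satisfying yellow → walk: {Yellow, Flashing, RedYellow}.
States satisfying AG (yellow → walk): {Yellow}.

{Yellow}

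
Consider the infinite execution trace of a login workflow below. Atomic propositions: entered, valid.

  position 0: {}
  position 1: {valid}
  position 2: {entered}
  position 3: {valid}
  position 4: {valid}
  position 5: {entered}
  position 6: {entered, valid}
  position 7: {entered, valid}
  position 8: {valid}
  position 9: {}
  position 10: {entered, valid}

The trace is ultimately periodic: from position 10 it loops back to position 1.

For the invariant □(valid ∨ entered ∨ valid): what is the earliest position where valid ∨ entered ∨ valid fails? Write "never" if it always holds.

At position 0 the labels are {}, so valid ∨ entered ∨ valid is false there. This is the first violation.

0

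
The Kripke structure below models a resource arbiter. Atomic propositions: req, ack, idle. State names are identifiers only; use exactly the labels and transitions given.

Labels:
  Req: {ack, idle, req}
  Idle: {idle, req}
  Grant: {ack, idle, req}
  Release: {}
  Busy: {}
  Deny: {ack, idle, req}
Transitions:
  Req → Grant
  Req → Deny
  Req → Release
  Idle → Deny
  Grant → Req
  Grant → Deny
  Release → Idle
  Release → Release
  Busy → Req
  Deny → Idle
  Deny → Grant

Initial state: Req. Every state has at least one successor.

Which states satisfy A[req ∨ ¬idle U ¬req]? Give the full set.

States satisfying req ∨ ¬idle: {Req, Idle, Grant, Release, Busy, Deny}.
States satisfying ¬req: {Release, Busy}.
States satisfying A[req ∨ ¬idle U ¬req]: {Release, Busy}.

{Release, Busy}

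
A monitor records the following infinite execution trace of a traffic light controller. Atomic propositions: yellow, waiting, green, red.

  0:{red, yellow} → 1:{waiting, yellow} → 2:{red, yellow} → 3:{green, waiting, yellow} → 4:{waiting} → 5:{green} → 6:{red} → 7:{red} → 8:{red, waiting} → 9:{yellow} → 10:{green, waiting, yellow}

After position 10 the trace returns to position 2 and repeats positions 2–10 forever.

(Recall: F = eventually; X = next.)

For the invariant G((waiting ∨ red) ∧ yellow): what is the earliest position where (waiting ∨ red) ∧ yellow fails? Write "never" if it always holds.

Check (waiting ∨ red) ∧ yellow at each position in order: 0 ✓, 1 ✓, 2 ✓, 3 ✓.
At position 4 the labels are {waiting}, so (waiting ∨ red) ∧ yellow is false there. This is the first violation.

4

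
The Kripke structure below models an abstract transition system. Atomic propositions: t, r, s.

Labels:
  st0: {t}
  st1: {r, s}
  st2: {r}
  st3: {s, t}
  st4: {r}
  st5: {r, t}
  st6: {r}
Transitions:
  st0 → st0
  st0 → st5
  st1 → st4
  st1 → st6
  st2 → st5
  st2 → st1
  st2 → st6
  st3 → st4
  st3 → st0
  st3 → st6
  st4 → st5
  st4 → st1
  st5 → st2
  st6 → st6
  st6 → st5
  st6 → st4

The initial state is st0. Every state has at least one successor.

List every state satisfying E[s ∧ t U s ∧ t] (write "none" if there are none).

States satisfying s ∧ t: {st3}.
States satisfying E[s ∧ t U s ∧ t]: {st3}.

{st3}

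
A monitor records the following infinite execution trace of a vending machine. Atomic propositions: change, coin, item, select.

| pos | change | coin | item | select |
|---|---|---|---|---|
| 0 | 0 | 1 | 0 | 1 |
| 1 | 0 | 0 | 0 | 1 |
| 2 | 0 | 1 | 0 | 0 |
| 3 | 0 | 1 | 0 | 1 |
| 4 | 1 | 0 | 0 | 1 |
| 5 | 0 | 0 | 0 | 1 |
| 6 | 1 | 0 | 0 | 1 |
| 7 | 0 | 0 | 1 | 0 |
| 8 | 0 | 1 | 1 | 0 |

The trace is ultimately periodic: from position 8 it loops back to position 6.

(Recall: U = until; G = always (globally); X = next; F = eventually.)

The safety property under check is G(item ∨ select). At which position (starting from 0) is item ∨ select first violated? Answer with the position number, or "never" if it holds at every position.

2

Check item ∨ select at each position in order: 0 ✓, 1 ✓.
At position 2 the labels are {coin}, so item ∨ select is false there. This is the first violation.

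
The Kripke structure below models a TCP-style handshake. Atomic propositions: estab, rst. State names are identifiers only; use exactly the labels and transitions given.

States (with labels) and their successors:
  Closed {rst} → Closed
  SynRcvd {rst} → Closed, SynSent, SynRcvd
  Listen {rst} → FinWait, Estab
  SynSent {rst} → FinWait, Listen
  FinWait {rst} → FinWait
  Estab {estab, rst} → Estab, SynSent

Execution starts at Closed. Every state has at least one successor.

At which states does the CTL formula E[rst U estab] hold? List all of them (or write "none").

{SynRcvd, Listen, SynSent, Estab}

States satisfying rst: {Closed, SynRcvd, Listen, SynSent, FinWait, Estab}.
States satisfying estab: {Estab}.
States satisfying E[rst U estab]: {SynRcvd, Listen, SynSent, Estab}.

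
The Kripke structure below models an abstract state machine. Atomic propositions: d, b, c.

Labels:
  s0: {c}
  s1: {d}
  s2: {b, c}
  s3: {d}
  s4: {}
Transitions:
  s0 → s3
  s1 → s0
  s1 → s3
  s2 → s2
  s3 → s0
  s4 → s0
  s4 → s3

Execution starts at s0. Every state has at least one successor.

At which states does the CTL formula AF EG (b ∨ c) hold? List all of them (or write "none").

States satisfying EG (b ∨ c): {s2}.
States satisfying AF EG (b ∨ c): {s2}.

{s2}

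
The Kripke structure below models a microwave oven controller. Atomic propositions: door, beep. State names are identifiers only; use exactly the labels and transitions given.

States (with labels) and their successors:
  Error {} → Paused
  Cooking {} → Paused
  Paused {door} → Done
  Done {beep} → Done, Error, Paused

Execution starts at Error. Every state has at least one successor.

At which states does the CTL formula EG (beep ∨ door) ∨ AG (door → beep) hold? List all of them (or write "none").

{Paused, Done}

States satisfying beep ∨ door: {Paused, Done}.
States satisfying EG (beep ∨ door): {Paused, Done}.
States satisfying door → beep: {Error, Cooking, Done}.
States satisfying AG (door → beep): ∅.
States satisfying EG (beep ∨ door) ∨ AG (door → beep): {Paused, Done}.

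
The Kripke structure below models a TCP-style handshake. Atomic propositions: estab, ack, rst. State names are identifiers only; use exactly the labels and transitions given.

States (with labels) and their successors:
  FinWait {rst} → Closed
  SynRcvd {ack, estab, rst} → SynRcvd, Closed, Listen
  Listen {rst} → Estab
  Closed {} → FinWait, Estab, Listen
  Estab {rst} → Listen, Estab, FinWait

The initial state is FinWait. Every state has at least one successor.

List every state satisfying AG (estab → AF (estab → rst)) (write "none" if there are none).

{FinWait, SynRcvd, Listen, Closed, Estab}

States satisfying estab → AF (estab → rst): {FinWait, SynRcvd, Listen, Closed, Estab}.
States satisfying AG (estab → AF (estab → rst)): {FinWait, SynRcvd, Listen, Closed, Estab}.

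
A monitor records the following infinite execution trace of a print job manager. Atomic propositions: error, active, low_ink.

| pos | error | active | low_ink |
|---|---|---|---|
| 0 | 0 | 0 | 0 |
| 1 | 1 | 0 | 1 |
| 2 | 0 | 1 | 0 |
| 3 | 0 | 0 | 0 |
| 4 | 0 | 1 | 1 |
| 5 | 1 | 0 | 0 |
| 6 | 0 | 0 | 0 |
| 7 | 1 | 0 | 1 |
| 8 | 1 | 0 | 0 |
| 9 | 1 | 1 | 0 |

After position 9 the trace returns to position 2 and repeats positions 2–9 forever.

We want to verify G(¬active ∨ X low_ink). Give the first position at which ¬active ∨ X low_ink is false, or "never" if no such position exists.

2

Check ¬active ∨ X low_ink at each position in order: 0 ✓, 1 ✓.
At position 2 the labels are {active} and the next position 3 has {}, so ¬active ∨ X low_ink is false there. This is the first violation.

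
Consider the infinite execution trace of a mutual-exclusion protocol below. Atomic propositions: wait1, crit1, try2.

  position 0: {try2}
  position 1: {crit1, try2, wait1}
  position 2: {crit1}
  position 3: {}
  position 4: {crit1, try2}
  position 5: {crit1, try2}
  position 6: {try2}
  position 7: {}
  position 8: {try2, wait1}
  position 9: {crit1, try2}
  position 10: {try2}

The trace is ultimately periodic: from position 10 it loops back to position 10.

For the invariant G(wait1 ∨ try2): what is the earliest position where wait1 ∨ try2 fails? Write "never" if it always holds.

Check wait1 ∨ try2 at each position in order: 0 ✓, 1 ✓.
At position 2 the labels are {crit1}, so wait1 ∨ try2 is false there. This is the first violation.

2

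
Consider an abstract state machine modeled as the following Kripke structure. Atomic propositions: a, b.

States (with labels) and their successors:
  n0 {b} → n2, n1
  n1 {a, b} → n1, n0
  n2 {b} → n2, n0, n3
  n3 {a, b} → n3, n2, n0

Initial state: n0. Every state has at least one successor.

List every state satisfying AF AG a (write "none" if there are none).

none

States satisfying AG a: ∅.
States satisfying AF AG a: ∅.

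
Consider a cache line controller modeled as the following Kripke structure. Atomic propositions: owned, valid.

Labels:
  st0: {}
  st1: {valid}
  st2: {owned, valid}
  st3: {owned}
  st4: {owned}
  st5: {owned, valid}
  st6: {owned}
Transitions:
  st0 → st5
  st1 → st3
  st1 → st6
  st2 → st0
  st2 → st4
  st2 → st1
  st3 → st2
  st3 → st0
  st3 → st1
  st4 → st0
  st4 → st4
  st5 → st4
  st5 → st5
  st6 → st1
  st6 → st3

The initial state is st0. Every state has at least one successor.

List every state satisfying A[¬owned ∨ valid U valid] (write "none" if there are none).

States satisfying ¬owned ∨ valid: {st0, st1, st2, st5}.
States satisfying valid: {st1, st2, st5}.
States satisfying A[¬owned ∨ valid U valid]: {st0, st1, st2, st5}.

{st0, st1, st2, st5}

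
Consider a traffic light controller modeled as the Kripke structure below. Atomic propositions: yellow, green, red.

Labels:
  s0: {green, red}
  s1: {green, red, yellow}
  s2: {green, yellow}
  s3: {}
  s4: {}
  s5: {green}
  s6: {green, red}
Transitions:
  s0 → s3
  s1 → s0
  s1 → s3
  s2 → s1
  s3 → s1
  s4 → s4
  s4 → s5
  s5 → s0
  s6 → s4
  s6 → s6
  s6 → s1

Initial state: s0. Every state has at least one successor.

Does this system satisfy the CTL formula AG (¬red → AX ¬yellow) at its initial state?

Violated

States satisfying ¬red → AX ¬yellow: {s0, s1, s4, s5, s6}.
States satisfying AG (¬red → AX ¬yellow): ∅.
s3 is reachable from s0 and violates ¬red → AX ¬yellow, so AG fails at s0.
s0 ∉ Sat(AG (¬red → AX ¬yellow)).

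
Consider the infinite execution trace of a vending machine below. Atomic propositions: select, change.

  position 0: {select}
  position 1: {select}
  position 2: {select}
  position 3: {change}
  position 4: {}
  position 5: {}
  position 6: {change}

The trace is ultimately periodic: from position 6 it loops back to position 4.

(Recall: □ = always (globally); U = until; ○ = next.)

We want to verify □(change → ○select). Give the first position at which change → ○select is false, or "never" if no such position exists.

3

Check change → ○select at each position in order: 0 ✓, 1 ✓, 2 ✓.
At position 3 the labels are {change} and the next position 4 has {}, so change → ○select is false there. This is the first violation.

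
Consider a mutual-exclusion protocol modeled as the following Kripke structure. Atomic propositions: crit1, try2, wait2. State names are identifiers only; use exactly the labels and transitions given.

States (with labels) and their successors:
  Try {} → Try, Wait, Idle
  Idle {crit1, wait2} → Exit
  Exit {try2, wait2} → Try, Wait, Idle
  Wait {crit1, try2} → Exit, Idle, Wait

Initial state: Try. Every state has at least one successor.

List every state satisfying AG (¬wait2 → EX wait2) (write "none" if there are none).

{Try, Idle, Exit, Wait}

States satisfying ¬wait2 → EX wait2: {Try, Idle, Exit, Wait}.
States satisfying AG (¬wait2 → EX wait2): {Try, Idle, Exit, Wait}.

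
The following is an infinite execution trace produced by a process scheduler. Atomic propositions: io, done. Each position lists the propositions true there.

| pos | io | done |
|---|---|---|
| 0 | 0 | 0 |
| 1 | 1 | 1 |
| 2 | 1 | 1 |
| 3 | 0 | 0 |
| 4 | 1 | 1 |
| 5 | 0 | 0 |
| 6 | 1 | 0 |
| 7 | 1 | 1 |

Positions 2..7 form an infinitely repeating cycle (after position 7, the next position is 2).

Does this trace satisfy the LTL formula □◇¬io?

Satisfied

◇¬io holds at every position 0..7, and those are all positions ever visited, so □◇¬io holds.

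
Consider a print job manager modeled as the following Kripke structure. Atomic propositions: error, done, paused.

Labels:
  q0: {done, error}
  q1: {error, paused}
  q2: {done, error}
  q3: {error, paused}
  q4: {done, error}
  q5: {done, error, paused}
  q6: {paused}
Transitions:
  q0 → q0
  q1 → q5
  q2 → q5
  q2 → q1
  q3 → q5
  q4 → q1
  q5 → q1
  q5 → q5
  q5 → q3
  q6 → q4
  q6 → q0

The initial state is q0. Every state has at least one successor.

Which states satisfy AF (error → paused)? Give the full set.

{q1, q2, q3, q4, q5, q6}

States satisfying error → paused: {q1, q3, q5, q6}.
States satisfying AF (error → paused): {q1, q2, q3, q4, q5, q6}.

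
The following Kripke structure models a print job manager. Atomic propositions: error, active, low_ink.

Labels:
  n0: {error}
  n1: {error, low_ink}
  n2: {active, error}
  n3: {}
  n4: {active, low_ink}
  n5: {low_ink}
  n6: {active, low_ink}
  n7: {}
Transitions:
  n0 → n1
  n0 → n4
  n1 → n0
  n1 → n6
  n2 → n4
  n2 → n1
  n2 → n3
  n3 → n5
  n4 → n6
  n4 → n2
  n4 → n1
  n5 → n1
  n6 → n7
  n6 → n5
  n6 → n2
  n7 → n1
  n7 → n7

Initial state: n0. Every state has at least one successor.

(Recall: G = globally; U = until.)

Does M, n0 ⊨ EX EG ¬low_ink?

States satisfying EG ¬low_ink: {n7}.
States satisfying EX EG ¬low_ink: {n6, n7}.
No suitable path/successor from n0 witnesses the formula.
n0 ∉ Sat(EX EG ¬low_ink).

No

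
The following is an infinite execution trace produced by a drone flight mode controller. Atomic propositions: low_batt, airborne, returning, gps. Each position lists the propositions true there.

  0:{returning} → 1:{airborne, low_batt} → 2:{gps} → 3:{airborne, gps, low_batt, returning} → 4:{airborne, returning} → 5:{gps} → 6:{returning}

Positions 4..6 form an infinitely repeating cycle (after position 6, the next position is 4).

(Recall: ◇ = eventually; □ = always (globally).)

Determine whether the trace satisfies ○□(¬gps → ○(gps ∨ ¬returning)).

The position after 0 is 1; □(¬gps → ○(gps ∨ ¬returning)) is false there.

No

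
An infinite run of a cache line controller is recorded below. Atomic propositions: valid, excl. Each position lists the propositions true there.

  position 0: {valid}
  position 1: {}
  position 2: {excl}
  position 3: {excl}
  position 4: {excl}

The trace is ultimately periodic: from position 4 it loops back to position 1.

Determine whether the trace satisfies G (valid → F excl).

Satisfied

valid → F excl holds at every position 0..4, and those are all positions ever visited, so G (valid → F excl) holds.
Positions where valid holds: 0.
Check F excl at each: 0→ok.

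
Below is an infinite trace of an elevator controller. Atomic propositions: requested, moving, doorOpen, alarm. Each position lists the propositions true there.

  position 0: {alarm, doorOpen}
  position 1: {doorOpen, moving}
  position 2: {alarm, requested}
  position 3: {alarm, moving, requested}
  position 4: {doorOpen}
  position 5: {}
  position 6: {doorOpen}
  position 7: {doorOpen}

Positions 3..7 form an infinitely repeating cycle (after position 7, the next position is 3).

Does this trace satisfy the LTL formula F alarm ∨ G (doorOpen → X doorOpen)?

alarm holds at position 0, which is reachable from 0, so F alarm holds.
doorOpen → X doorOpen must hold at every position from 0 onward. It fails at position 1, so G (doorOpen → X doorOpen) is false.
Positions where doorOpen holds: 0, 1, 4, 6, 7.
Check X doorOpen at each: 0→ok, 1→fails, 4→fails, 6→ok, 7→fails.
At position 0: F alarm is true; G (doorOpen → X doorOpen) is false; so F alarm ∨ G (doorOpen → X doorOpen) is true.

Yes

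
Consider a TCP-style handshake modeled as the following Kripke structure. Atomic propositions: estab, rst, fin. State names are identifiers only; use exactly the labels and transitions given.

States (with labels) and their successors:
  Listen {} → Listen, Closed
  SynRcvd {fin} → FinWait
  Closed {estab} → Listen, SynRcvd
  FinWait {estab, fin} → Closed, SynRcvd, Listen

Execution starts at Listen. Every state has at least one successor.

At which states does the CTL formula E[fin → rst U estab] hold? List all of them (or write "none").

{Listen, Closed, FinWait}

States satisfying fin → rst: {Listen, Closed}.
States satisfying estab: {Closed, FinWait}.
States satisfying E[fin → rst U estab]: {Listen, Closed, FinWait}.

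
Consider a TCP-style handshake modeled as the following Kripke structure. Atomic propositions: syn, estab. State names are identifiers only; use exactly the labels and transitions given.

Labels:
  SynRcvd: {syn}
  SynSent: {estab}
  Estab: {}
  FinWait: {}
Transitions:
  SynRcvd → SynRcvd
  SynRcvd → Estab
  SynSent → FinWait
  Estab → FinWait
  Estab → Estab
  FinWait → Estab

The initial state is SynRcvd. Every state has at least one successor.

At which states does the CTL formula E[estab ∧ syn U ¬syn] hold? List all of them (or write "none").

States satisfying estab ∧ syn: ∅.
States satisfying ¬syn: {SynSent, Estab, FinWait}.
States satisfying E[estab ∧ syn U ¬syn]: {SynSent, Estab, FinWait}.

{SynSent, Estab, FinWait}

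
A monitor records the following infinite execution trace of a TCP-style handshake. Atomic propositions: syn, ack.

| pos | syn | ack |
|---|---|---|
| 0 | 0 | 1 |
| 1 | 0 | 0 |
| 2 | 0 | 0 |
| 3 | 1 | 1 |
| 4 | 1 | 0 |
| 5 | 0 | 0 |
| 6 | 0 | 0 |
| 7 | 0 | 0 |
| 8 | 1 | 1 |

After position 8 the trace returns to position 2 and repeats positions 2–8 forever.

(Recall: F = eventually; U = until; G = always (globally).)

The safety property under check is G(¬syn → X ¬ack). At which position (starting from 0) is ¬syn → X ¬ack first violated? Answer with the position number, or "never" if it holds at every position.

Check ¬syn → X ¬ack at each position in order: 0 ✓, 1 ✓.
At position 2 the labels are {} and the next position 3 has {ack, syn}, so ¬syn → X ¬ack is false there. This is the first violation.

2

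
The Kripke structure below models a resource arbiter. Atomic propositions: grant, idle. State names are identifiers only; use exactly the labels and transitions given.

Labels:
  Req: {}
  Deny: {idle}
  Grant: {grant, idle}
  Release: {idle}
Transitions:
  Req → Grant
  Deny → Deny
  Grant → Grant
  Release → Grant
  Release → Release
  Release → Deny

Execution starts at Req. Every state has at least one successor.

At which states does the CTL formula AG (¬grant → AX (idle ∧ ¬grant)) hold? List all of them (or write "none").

States satisfying ¬grant → AX (idle ∧ ¬grant): {Deny, Grant}.
States satisfying AG (¬grant → AX (idle ∧ ¬grant)): {Deny, Grant}.

{Deny, Grant}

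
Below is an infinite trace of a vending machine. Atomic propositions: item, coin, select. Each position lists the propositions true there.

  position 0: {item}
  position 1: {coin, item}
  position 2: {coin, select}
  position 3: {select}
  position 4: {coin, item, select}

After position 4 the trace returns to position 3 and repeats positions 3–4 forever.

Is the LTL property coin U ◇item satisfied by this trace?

Walking from position 0: ◇item first holds at position 0, and coin holds at every earlier position along the way, so coin U ◇item holds.

Yes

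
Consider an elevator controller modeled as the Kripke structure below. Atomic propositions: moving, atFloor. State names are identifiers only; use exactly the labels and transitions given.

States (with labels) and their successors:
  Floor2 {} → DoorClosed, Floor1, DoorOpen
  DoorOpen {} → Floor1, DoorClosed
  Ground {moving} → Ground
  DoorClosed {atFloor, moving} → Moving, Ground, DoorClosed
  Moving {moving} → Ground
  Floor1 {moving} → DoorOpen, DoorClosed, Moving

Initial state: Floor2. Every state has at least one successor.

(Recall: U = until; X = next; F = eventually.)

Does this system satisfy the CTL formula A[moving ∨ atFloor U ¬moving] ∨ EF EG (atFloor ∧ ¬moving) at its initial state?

Satisfied

States satisfying moving ∨ atFloor: {Ground, DoorClosed, Moving, Floor1}.
States satisfying ¬moving: {Floor2, DoorOpen}.
States satisfying A[moving ∨ atFloor U ¬moving]: {Floor2, DoorOpen}.
States satisfying EG (atFloor ∧ ¬moving): ∅.
States satisfying EF EG (atFloor ∧ ¬moving): ∅.
States satisfying A[moving ∨ atFloor U ¬moving] ∨ EF EG (atFloor ∧ ¬moving): {Floor2, DoorOpen}.
Floor2 ∈ Sat(A[moving ∨ atFloor U ¬moving] ∨ EF EG (atFloor ∧ ¬moving)).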